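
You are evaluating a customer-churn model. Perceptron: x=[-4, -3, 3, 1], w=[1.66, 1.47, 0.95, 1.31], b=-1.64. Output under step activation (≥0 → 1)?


z = (-4)·(1.66) + (-3)·(1.47) + (3)·(0.95) + (1)·(1.31) - 1.64
  = -8.53
step(z) = 0 (z<0)

0


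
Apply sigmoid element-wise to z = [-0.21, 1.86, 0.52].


σ(-0.21) = 1/(1+e^0.21) = 0.4477
σ(1.86) = 1/(1+e^-1.86) = 0.8653
σ(0.52) = 1/(1+e^-0.52) = 0.6271
result = [0.4477, 0.8653, 0.6271]

[0.4477, 0.8653, 0.6271]


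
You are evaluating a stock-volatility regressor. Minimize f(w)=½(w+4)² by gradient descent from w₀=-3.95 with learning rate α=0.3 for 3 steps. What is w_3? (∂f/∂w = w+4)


step 1: grad = -3.95+4 = 0.05; w = -3.95 - 0.3·(0.05) = -3.965
step 2: grad = -3.965+4 = 0.035; w = -3.965 - 0.3·(0.035) = -3.9755
step 3: grad = -3.9755+4 = 0.0245; w = -3.9755 - 0.3·(0.0245) = -3.98285

-3.98285


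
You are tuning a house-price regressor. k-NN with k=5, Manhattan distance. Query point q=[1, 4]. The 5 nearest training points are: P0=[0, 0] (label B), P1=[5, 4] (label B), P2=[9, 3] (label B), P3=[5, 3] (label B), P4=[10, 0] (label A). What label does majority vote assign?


d(q,P0) = 5  (label B)
d(q,P1) = 4  (label B)
d(q,P2) = 9  (label B)
d(q,P3) = 5  (label B)
d(q,P4) = 13  (label A)
Votes: A=1, B=4
Majority → B

B


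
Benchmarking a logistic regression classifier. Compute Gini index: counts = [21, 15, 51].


Probabilities: [21/87, 15/87, 51/87] ≈ [0.2414, 0.1724, 0.5862]
Σpᵢ² = (441 + 225 + 2601)/87² = 3267/7569
Gini = 1 - Σpᵢ² = 1 - 3267/7569 = 0.5684

0.5684


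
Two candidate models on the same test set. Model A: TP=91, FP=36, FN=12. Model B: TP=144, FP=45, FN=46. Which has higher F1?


Model A: P=91/127=0.7165, R=91/103=0.8835, F1=2PR/(P+R)=2TP/(2TP+FP+FN)=182/230=0.7913
Model B: P=144/189=0.7619, R=144/190=0.7579, F1=2PR/(P+R)=2TP/(2TP+FP+FN)=288/379=0.7599
0.7913 > 0.7599 → Model A

Model A


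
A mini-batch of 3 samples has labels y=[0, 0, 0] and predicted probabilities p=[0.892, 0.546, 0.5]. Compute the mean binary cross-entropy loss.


L[0] = -ln(1-0.892) = -ln(0.108) = 2.2256
L[1] = -ln(1-0.546) = -ln(0.454) = 0.7897
L[2] = -ln(1-0.5) = -ln(0.5) = 0.6931
mean = (2.2256 + 0.7897 + 0.6931)/3 = 1.2361

1.2361


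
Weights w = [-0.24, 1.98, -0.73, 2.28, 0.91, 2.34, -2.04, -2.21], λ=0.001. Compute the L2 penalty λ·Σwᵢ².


‖w‖₂² = (-0.24)² + (1.98)² + (-0.73)² + (2.28)² + (0.91)² + (2.34)² + (-2.04)² + (-2.21)²
     = 0.0576 + 3.9204 + 0.5329 + 5.1984 + 0.8281 + 5.4756 + 4.1616 + 4.8841
     = 25.0587
λ·‖w‖₂² = 0.001·25.0587 = 0.025059

0.025059


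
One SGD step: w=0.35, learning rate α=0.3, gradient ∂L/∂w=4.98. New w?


w_new = w - α·∇
= 0.35 - 0.3·4.98
= 0.35 - 1.494
= -1.144

-1.144


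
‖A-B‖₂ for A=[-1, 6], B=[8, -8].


d = √((-1-8)² + (6+ 8)²)
  = √(81 + 196)
  = √277 = 16.6433

16.6433


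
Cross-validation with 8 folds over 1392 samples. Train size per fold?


Fold size = 1392/8 = 174
Training per fold = 1392 - 174 = 1218

1218


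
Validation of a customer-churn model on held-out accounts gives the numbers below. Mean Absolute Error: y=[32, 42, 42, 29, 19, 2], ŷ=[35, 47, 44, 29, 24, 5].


Absolute errors: |32-35|=3, |42-47|=5, |42-44|=2, |29-29|=0, |19-24|=5, |2-5|=3
Sum = 18
MAE = 18/6 = 3

3


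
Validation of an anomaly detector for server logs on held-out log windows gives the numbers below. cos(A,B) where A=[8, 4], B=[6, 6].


A·B = 8·6 + 4·6 = 72
‖A‖ = √80 = 8.9443, ‖B‖ = √72 = 8.4853
cos = 72/(√80·√72) = 72/√5760 = 0.9487

0.9487


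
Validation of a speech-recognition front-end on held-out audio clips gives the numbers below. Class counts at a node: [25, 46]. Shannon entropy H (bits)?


Probabilities: [25/71, 46/71] ≈ [0.3521, 0.6479]
H = -((25/71)·log₂(25/71) + (46/71)·log₂(46/71))
  = 0.9359 bits

0.9359 bits


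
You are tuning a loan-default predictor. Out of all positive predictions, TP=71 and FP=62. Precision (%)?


Precision = TP/(TP+FP)
= 71/(71+62)
= 71/133 = 53.38%

53.38%


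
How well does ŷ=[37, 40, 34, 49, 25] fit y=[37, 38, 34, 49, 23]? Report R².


ȳ = 36.2
SS_res = Σ(y-ŷ)² = 8
SS_tot = Σ(y-ȳ)² = 346.8
R² = 1 - SS_res/SS_tot = 1 - 0.0231 = 0.9769

0.9769


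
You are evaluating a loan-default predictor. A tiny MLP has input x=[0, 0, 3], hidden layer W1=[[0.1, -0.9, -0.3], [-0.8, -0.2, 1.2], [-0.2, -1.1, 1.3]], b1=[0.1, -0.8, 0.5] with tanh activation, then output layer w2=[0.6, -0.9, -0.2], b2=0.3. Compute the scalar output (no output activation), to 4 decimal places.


z1[0] = (0.1)·(0) + (-0.9)·(0) + (-0.3)·(3) + 0.1 = -0.8
z1[1] = (-0.8)·(0) + (-0.2)·(0) + (1.2)·(3) - 0.8 = 2.8
z1[2] = (-0.2)·(0) + (-1.1)·(0) + (1.3)·(3) + 0.5 = 4.4
h = tanh(z1) = [-0.664, 0.9926, 0.9997]
output = (0.6)·(-0.664) + (-0.9)·(0.9926) + (-0.2)·(0.9997) + 0.3 = -1.1917

-1.1917


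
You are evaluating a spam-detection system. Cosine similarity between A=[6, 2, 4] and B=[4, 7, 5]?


A·B = 6·4 + 2·7 + 4·5 = 58
‖A‖ = √56 = 7.4833, ‖B‖ = √90 = 9.4868
cos = 58/(√56·√90) = 58/√5040 = 0.817

0.817


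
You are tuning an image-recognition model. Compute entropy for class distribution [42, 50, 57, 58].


Probabilities: [42/207, 50/207, 57/207, 58/207] ≈ [0.2029, 0.2415, 0.2754, 0.2802]
H = -((42/207)·log₂(42/207) + (50/207)·log₂(50/207) + (57/207)·log₂(57/207) + (58/207)·log₂(58/207))
  = 1.9886 bits

1.9886 bits


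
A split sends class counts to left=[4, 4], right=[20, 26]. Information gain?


Parent = [24, 30], H_parent = 0.9911
H_left = 1 (n=8), H_right = 0.9877 (n=46)
H_children = (8/54)·1 + (46/54)·0.9877 = 0.9895
IG = 0.9911 - 0.9895 = 0.0016

0.0016


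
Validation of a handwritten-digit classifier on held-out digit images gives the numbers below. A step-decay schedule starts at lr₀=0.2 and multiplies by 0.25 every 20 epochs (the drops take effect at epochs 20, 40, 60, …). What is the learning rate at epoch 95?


n_drops = ⌊95/20⌋ = 4
lr = 0.2·0.25^4 = 0.2·0.00390625 = 0.00078125

0.00078125


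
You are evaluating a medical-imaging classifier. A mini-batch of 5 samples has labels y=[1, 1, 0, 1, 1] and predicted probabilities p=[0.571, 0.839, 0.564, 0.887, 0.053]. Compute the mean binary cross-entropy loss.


L[0] = -ln(0.571) = 0.5604
L[1] = -ln(0.839) = 0.1755
L[2] = -ln(1-0.564) = -ln(0.436) = 0.8301
L[3] = -ln(0.887) = 0.1199
L[4] = -ln(0.053) = 2.9375
mean = (0.5604 + 0.1755 + 0.8301 + 0.1199 + 2.9375)/5 = 0.9247

0.9247


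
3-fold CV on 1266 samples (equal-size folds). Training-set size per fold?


Fold size = 1266/3 = 422
Training per fold = 1266 - 422 = 844

844


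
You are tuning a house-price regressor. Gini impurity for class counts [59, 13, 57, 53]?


Probabilities: [59/182, 13/182, 57/182, 53/182] ≈ [0.3242, 0.0714, 0.3132, 0.2912]
Σpᵢ² = (3481 + 169 + 3249 + 2809)/182² = 9708/33124
Gini = 1 - Σpᵢ² = 1 - 9708/33124 = 0.7069

0.7069


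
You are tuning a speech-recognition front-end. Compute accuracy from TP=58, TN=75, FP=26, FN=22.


Accuracy = (TP+TN)/(TP+TN+FP+FN)
= (58+75)/(181)
= 133/181 = 73.48%

73.48%


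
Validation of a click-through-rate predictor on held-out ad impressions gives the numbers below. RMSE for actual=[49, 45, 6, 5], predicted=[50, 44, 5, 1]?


MSE = 19/4 = 4.75
RMSE = √(19/4) = 2.1794

2.1794


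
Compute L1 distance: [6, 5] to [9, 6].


d = |6-9| + |5-6|
  = 3 + 1
  = 4

4


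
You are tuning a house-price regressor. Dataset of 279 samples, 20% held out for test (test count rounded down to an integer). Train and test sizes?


Test = ⌊279·20/100⌋ = 55
Train = 279 - 55 = 224

Train: 224, Test: 55


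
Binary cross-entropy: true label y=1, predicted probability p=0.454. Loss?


BCE = -[y·ln(p) + (1-y)·ln(1-p)]
= -1·ln(0.454) - 0
= -ln(0.454) = 0.7897

0.7897


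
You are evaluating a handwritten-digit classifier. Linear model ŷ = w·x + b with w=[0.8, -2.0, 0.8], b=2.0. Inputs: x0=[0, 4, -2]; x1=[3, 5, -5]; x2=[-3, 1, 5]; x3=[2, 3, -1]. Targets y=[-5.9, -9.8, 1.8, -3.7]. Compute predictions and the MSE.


ŷ0 = (0.8)·(0) + (-2.0)·(4) + (0.8)·(-2) + 2.0 = -7.6
ŷ1 = (0.8)·(3) + (-2.0)·(5) + (0.8)·(-5) + 2.0 = -9.6
ŷ2 = (0.8)·(-3) + (-2.0)·(1) + (0.8)·(5) + 2.0 = 1.6
ŷ3 = (0.8)·(2) + (-2.0)·(3) + (0.8)·(-1) + 2.0 = -3.2
errors² = [2.89, 0.04, 0.04, 0.25]
MSE = 3.2200/4 = 0.805

0.805


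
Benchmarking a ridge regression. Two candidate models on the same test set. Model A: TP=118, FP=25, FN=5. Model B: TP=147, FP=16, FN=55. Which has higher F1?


Model A: P=118/143=0.8252, R=118/123=0.9593, F1=2PR/(P+R)=2TP/(2TP+FP+FN)=236/266=0.8872
Model B: P=147/163=0.9018, R=147/202=0.7277, F1=2PR/(P+R)=2TP/(2TP+FP+FN)=294/365=0.8055
0.8872 > 0.8055 → Model A

Model A


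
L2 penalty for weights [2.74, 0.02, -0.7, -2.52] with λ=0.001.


‖w‖₂² = (2.74)² + (0.02)² + (-0.7)² + (-2.52)²
     = 7.5076 + 0.0004 + 0.49 + 6.3504
     = 14.3484
λ·‖w‖₂² = 0.001·14.3484 = 0.014348

0.014348


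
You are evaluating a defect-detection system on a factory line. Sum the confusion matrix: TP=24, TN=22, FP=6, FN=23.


Total = TP + TN + FP + FN
= 24 + 22 + 6 + 23
= 75
(Predicted positive: 30, predicted negative: 45)

75


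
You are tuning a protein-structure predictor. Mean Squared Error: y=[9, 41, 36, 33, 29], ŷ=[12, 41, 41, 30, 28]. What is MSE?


Squared errors: (9-12)²=9, (41-41)²=0, (36-41)²=25, (33-30)²=9, (29-28)²=1
Sum = 44
MSE = 44/5 = 44/5

44/5


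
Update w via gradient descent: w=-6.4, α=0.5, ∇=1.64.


w_new = w - α·∇
= -6.4 - 0.5·1.64
= -6.4 - 0.82
= -7.22

-7.22


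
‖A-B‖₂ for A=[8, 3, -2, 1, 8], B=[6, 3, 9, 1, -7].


d = √((8-6)² + (3-3)² + (-2-9)² + (1-1)² + (8+ 7)²)
  = √(4 + 0 + 121 + 0 + 225)
  = √350 = 18.7083

18.7083


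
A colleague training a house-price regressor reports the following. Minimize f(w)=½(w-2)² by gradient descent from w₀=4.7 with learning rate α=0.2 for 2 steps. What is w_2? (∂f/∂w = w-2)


step 1: grad = 4.7-2 = 2.7; w = 4.7 - 0.2·(2.7) = 4.16
step 2: grad = 4.16-2 = 2.16; w = 4.16 - 0.2·(2.16) = 3.728

3.728


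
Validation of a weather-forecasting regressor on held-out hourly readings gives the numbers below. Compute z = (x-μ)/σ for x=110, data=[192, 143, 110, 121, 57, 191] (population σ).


μ = 135.6667, σ = 47.1723
z = (110 - 135.6667)/47.1723 = -0.5441

-0.5441


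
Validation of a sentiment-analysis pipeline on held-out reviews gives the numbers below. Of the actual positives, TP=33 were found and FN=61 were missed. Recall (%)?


Recall = TP/(TP+FN)
= 33/(33+61)
= 33/94 = 35.11%

35.11%


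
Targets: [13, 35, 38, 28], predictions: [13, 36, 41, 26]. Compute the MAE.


Absolute errors: |13-13|=0, |35-36|=1, |38-41|=3, |28-26|=2
Sum = 6
MAE = 6/4 = 3/2

3/2


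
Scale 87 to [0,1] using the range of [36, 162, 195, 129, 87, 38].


min=36, max=195
(87-36)/(195-36) = 51/159 = 0.3208

0.3208


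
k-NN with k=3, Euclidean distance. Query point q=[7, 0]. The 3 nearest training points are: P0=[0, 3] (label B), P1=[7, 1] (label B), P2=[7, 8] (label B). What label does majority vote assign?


d(q,P0) = 7.6158  (label B)
d(q,P1) = 1.0  (label B)
d(q,P2) = 8.0  (label B)
Votes: A=0, B=3
Majority → B

B


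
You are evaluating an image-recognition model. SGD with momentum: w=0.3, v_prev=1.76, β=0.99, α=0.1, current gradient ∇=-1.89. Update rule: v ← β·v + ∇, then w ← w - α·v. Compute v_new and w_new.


v_new = 0.99·1.76 - 1.89 = 1.7424 - 1.89 = -0.1476
w_new = 0.3 - 0.1·-0.1476 = 0.3 + 0.01476 = 0.31476

v_new=-0.1476, w_new=0.31476


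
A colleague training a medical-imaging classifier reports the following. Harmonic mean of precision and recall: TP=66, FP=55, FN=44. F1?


Precision = 66/121 = 0.5455
Recall = 66/110 = 0.6
F1 = 2·P·R/(P+R) = 2·TP/(2·TP+FP+FN) = 132/(132+55+44) = 132/231 = 0.5714

0.5714


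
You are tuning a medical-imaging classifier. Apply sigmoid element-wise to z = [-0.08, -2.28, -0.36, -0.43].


σ(-0.08) = 1/(1+e^0.08) = 0.48
σ(-2.28) = 1/(1+e^2.28) = 0.0928
σ(-0.36) = 1/(1+e^0.36) = 0.411
σ(-0.43) = 1/(1+e^0.43) = 0.3941
result = [0.48, 0.0928, 0.411, 0.3941]

[0.48, 0.0928, 0.411, 0.3941]


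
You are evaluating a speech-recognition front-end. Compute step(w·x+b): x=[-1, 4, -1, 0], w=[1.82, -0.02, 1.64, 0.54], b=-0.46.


z = (-1)·(1.82) + (4)·(-0.02) + (-1)·(1.64) + (0)·(0.54) - 0.46
  = -4.0
step(z) = 0 (z<0)

0


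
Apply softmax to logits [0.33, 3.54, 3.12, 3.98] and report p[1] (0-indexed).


Exponentials: e^0.33=1.391, e^3.54=34.4669, e^3.12=22.6464, e^3.98=53.517
Sum = 112.0213
Softmax = [0.0124, 0.3077, 0.2022, 0.4777]
p[1] = 34.4669/112.0213 = 0.3077

0.3077


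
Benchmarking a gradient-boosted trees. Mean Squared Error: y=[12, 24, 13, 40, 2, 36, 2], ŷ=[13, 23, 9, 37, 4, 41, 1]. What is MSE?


Squared errors: (12-13)²=1, (24-23)²=1, (13-9)²=16, (40-37)²=9, (2-4)²=4, (36-41)²=25, (2-1)²=1
Sum = 57
MSE = 57/7 = 57/7

57/7


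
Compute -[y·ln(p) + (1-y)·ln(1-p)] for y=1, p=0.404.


BCE = -[y·ln(p) + (1-y)·ln(1-p)]
= -1·ln(0.404) - 0
= -ln(0.404) = 0.9063

0.9063


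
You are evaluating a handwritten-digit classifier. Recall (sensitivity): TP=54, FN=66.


Recall = TP/(TP+FN)
= 54/(54+66)
= 54/120 = 45.0%

45.0%


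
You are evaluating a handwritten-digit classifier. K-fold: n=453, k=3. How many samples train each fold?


Fold size = 453/3 = 151
Training per fold = 453 - 151 = 302

302


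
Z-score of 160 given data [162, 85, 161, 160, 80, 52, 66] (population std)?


μ = 109.4286, σ = 45.7129
z = (160 - 109.4286)/45.7129 = 1.1063

1.1063


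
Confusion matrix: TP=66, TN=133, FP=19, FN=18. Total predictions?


Total = TP + TN + FP + FN
= 66 + 133 + 19 + 18
= 236
(Predicted positive: 85, predicted negative: 151)

236


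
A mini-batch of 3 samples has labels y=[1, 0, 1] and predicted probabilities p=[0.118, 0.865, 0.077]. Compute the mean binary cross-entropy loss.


L[0] = -ln(0.118) = 2.1371
L[1] = -ln(1-0.865) = -ln(0.135) = 2.0025
L[2] = -ln(0.077) = 2.5639
mean = (2.1371 + 2.0025 + 2.5639)/3 = 2.2345

2.2345


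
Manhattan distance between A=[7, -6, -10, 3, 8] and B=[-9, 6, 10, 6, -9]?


d = |7+ 9| + |-6-6| + |-10-10| + |3-6| + |8+ 9|
  = 16 + 12 + 20 + 3 + 17
  = 68

68


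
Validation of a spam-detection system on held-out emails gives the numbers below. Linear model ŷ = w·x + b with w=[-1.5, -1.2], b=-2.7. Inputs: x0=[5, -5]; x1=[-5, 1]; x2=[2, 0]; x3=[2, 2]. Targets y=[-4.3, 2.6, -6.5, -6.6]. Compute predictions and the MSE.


ŷ0 = (-1.5)·(5) + (-1.2)·(-5) - 2.7 = -4.2
ŷ1 = (-1.5)·(-5) + (-1.2)·(1) - 2.7 = 3.6
ŷ2 = (-1.5)·(2) + (-1.2)·(0) - 2.7 = -5.7
ŷ3 = (-1.5)·(2) + (-1.2)·(2) - 2.7 = -8.1
errors² = [0.01, 1.0, 0.64, 2.25]
MSE = 3.9000/4 = 0.975

0.975


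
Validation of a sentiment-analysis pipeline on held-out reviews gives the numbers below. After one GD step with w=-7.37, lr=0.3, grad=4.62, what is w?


w_new = w - α·∇
= -7.37 - 0.3·4.62
= -7.37 - 1.386
= -8.756

-8.756


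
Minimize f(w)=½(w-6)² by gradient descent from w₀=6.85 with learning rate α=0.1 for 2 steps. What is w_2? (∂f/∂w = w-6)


step 1: grad = 6.85-6 = 0.85; w = 6.85 - 0.1·(0.85) = 6.765
step 2: grad = 6.765-6 = 0.765; w = 6.765 - 0.1·(0.765) = 6.6885

6.6885


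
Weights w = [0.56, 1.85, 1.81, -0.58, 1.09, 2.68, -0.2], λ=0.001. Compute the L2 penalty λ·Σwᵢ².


‖w‖₂² = (0.56)² + (1.85)² + (1.81)² + (-0.58)² + (1.09)² + (2.68)² + (-0.2)²
     = 0.3136 + 3.4225 + 3.2761 + 0.3364 + 1.1881 + 7.1824 + 0.04
     = 15.7591
λ·‖w‖₂² = 0.001·15.7591 = 0.015759

0.015759


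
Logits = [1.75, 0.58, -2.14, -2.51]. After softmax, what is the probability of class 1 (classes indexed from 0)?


Exponentials: e^1.75=5.7546, e^0.58=1.786, e^-2.14=0.1177, e^-2.51=0.0813
Sum = 7.7396
Softmax = [0.7435, 0.2308, 0.0152, 0.0105]
p[1] = 1.786/7.7396 = 0.2308

0.2308


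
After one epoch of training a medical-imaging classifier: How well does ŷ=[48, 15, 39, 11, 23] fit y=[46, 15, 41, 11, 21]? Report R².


ȳ = 26.8
SS_res = Σ(y-ŷ)² = 12
SS_tot = Σ(y-ȳ)² = 992.8
R² = 1 - SS_res/SS_tot = 1 - 0.0121 = 0.9879

0.9879


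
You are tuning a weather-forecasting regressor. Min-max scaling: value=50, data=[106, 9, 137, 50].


min=9, max=137
(50-9)/(137-9) = 41/128 = 0.3203

0.3203


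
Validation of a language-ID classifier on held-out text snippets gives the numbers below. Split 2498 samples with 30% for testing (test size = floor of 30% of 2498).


Test = ⌊2498·30/100⌋ = 749
Train = 2498 - 749 = 1749

Train: 1749, Test: 749


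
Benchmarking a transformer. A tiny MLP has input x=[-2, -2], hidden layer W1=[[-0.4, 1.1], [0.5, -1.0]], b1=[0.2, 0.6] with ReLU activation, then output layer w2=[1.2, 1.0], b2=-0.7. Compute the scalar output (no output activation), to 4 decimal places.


z1[0] = (-0.4)·(-2) + (1.1)·(-2) + 0.2 = -1.2
z1[1] = (0.5)·(-2) + (-1.0)·(-2) + 0.6 = 1.6
h = ReLU(z1) = [0.0, 1.6]
output = (1.2)·(0.0) + (1.0)·(1.6) - 0.7 = 0.9

0.9


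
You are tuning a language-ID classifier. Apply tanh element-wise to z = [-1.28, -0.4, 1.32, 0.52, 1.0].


tanh(-1.28) = -0.8565
tanh(-0.4) = -0.3799
tanh(1.32) = 0.8668
tanh(0.52) = 0.4777
tanh(1.0) = 0.7616
result = [-0.8565, -0.3799, 0.8668, 0.4777, 0.7616]

[-0.8565, -0.3799, 0.8668, 0.4777, 0.7616]


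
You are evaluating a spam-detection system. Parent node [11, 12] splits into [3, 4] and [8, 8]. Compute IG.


Parent = [11, 12], H_parent = 0.9986
H_left = 0.9852 (n=7), H_right = 1 (n=16)
H_children = (7/23)·0.9852 + (16/23)·1 = 0.9955
IG = 0.9986 - 0.9955 = 0.0031

0.0031


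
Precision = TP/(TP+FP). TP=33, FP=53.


Precision = TP/(TP+FP)
= 33/(33+53)
= 33/86 = 38.37%

38.37%


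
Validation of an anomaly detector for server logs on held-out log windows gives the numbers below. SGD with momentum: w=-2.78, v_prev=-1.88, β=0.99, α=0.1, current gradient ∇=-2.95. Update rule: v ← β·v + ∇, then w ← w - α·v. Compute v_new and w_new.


v_new = 0.99·-1.88 - 2.95 = -1.8612 - 2.95 = -4.8112
w_new = -2.78 - 0.1·-4.8112 = -2.78 + 0.48112 = -2.29888

v_new=-4.8112, w_new=-2.29888


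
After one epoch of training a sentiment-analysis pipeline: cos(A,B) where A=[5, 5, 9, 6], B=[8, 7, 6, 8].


A·B = 5·8 + 5·7 + 9·6 + 6·8 = 177
‖A‖ = √167 = 12.9228, ‖B‖ = √213 = 14.5945
cos = 177/(√167·√213) = 177/√35571 = 0.9385

0.9385


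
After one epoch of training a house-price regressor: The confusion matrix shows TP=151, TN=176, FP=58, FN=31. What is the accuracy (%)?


Accuracy = (TP+TN)/(TP+TN+FP+FN)
= (151+176)/(416)
= 327/416 = 78.61%

78.61%


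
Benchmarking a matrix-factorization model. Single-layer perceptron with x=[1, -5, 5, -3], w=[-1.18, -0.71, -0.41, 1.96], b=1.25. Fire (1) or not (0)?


z = (1)·(-1.18) + (-5)·(-0.71) + (5)·(-0.41) + (-3)·(1.96) + 1.25
  = -4.31
step(z) = 0 (z<0)

0


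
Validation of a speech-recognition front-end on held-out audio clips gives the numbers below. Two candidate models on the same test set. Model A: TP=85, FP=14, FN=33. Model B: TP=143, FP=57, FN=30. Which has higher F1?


Model A: P=85/99=0.8586, R=85/118=0.7203, F1=2PR/(P+R)=2TP/(2TP+FP+FN)=170/217=0.7834
Model B: P=143/200=0.715, R=143/173=0.8266, F1=2PR/(P+R)=2TP/(2TP+FP+FN)=286/373=0.7668
0.7834 > 0.7668 → Model A

Model A


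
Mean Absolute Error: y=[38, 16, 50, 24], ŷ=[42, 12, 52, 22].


Absolute errors: |38-42|=4, |16-12|=4, |50-52|=2, |24-22|=2
Sum = 12
MAE = 12/4 = 3

3


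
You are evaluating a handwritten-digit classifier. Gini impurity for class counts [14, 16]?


Probabilities: [14/30, 16/30] ≈ [0.4667, 0.5333]
Σpᵢ² = (196 + 256)/30² = 452/900
Gini = 1 - Σpᵢ² = 1 - 452/900 = 0.4978

0.4978


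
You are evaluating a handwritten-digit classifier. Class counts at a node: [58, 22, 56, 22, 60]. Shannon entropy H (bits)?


Probabilities: [58/218, 22/218, 56/218, 22/218, 60/218] ≈ [0.2661, 0.1009, 0.2569, 0.1009, 0.2752]
H = -((58/218)·log₂(58/218) + (22/218)·log₂(22/218) + (56/218)·log₂(56/218) + (22/218)·log₂(22/218) + (60/218)·log₂(60/218))
  = 2.192 bits

2.192 bits


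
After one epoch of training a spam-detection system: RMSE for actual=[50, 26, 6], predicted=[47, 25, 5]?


MSE = 11/3 = 3.6667
RMSE = √(11/3) = 1.9149

1.9149


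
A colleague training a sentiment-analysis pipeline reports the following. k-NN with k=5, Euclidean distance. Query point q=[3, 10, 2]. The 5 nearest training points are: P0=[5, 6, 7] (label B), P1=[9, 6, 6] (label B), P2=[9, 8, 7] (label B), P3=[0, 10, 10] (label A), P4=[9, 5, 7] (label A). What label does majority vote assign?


d(q,P0) = 6.7082  (label B)
d(q,P1) = 8.2462  (label B)
d(q,P2) = 8.0623  (label B)
d(q,P3) = 8.544  (label A)
d(q,P4) = 9.2736  (label A)
Votes: A=2, B=3
Majority → B

B


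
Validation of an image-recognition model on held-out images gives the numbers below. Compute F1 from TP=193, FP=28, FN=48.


Precision = 193/221 = 0.8733
Recall = 193/241 = 0.8008
F1 = 2·P·R/(P+R) = 2·TP/(2·TP+FP+FN) = 386/(386+28+48) = 386/462 = 0.8355

0.8355


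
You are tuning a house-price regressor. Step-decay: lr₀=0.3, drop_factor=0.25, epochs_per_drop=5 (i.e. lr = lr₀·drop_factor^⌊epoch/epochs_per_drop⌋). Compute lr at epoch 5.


n_drops = ⌊5/5⌋ = 1
lr = 0.3·0.25^1 = 0.3·0.25 = 0.075

0.075


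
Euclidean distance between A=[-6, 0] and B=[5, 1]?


d = √((-6-5)² + (0-1)²)
  = √(121 + 1)
  = √122 = 11.0454

11.0454


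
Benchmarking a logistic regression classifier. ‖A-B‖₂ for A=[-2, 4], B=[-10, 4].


d = √((-2+ 10)² + (4-4)²)
  = √(64 + 0)
  = √64 = 8.0

8.0


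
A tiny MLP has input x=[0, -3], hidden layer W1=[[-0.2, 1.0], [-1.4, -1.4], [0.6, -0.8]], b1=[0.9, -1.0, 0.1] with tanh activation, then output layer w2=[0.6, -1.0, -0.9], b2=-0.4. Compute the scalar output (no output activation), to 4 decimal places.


z1[0] = (-0.2)·(0) + (1.0)·(-3) + 0.9 = -2.1
z1[1] = (-1.4)·(0) + (-1.4)·(-3) - 1.0 = 3.2
z1[2] = (0.6)·(0) + (-0.8)·(-3) + 0.1 = 2.5
h = tanh(z1) = [-0.9705, 0.9967, 0.9866]
output = (0.6)·(-0.9705) + (-1.0)·(0.9967) + (-0.9)·(0.9866) - 0.4 = -2.8669

-2.8669


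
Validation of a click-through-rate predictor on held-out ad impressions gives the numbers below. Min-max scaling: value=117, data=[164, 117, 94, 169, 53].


min=53, max=169
(117-53)/(169-53) = 64/116 = 0.5517

0.5517


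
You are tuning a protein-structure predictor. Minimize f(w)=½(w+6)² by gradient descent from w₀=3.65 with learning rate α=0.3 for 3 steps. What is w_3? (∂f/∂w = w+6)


step 1: grad = 3.65+6 = 9.65; w = 3.65 - 0.3·(9.65) = 0.755
step 2: grad = 0.755+6 = 6.755; w = 0.755 - 0.3·(6.755) = -1.2715
step 3: grad = -1.2715+6 = 4.7285; w = -1.2715 - 0.3·(4.7285) = -2.69005

-2.69005


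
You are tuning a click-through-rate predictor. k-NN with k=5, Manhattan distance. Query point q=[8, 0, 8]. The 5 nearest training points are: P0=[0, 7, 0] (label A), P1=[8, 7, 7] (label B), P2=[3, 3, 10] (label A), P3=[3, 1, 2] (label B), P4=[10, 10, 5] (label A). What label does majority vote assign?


d(q,P0) = 23  (label A)
d(q,P1) = 8  (label B)
d(q,P2) = 10  (label A)
d(q,P3) = 12  (label B)
d(q,P4) = 15  (label A)
Votes: A=3, B=2
Majority → A

A


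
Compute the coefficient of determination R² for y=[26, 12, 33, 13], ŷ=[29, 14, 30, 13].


ȳ = 21
SS_res = Σ(y-ŷ)² = 22
SS_tot = Σ(y-ȳ)² = 314
R² = 1 - SS_res/SS_tot = 1 - 0.0701 = 0.9299

0.9299


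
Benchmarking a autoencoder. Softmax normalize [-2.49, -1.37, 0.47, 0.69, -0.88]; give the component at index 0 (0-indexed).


Exponentials: e^-2.49=0.0829, e^-1.37=0.2541, e^0.47=1.6, e^0.69=1.9937, e^-0.88=0.4148
Sum = 4.3455
Softmax = [0.0191, 0.0585, 0.3682, 0.4588, 0.0955]
p[0] = 0.0829/4.3455 = 0.0191

0.0191


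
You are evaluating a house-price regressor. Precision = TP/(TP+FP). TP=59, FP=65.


Precision = TP/(TP+FP)
= 59/(59+65)
= 59/124 = 47.58%

47.58%


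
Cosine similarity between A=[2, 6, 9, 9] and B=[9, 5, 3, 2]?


A·B = 2·9 + 6·5 + 9·3 + 9·2 = 93
‖A‖ = √202 = 14.2127, ‖B‖ = √119 = 10.9087
cos = 93/(√202·√119) = 93/√24038 = 0.5998

0.5998


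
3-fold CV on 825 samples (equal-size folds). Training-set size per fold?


Fold size = 825/3 = 275
Training per fold = 825 - 275 = 550

550


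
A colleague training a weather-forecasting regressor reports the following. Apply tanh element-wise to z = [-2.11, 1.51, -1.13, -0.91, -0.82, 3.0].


tanh(-2.11) = -0.971
tanh(1.51) = 0.9069
tanh(-1.13) = -0.811
tanh(-0.91) = -0.7211
tanh(-0.82) = -0.6751
tanh(3.0) = 0.9951
result = [-0.971, 0.9069, -0.811, -0.7211, -0.6751, 0.9951]

[-0.971, 0.9069, -0.811, -0.7211, -0.6751, 0.9951]


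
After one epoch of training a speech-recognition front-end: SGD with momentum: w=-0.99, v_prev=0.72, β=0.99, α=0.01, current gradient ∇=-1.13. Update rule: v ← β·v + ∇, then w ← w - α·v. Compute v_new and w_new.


v_new = 0.99·0.72 - 1.13 = 0.7128 - 1.13 = -0.4172
w_new = -0.99 - 0.01·-0.4172 = -0.99 + 0.004172 = -0.985828

v_new=-0.4172, w_new=-0.985828


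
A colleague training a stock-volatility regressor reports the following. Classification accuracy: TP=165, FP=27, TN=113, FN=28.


Accuracy = (TP+TN)/(TP+TN+FP+FN)
= (165+113)/(333)
= 278/333 = 83.48%

83.48%


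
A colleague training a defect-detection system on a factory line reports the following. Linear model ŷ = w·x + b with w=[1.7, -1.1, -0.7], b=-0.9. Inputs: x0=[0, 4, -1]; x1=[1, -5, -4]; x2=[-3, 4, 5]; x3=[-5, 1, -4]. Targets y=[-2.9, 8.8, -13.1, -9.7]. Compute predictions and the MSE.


ŷ0 = (1.7)·(0) + (-1.1)·(4) + (-0.7)·(-1) - 0.9 = -4.6
ŷ1 = (1.7)·(1) + (-1.1)·(-5) + (-0.7)·(-4) - 0.9 = 9.1
ŷ2 = (1.7)·(-3) + (-1.1)·(4) + (-0.7)·(5) - 0.9 = -13.9
ŷ3 = (1.7)·(-5) + (-1.1)·(1) + (-0.7)·(-4) - 0.9 = -7.7
errors² = [2.89, 0.09, 0.64, 4.0]
MSE = 7.6200/4 = 1.905

1.905


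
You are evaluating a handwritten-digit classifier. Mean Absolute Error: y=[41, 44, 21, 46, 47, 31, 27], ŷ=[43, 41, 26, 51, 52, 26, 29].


Absolute errors: |41-43|=2, |44-41|=3, |21-26|=5, |46-51|=5, |47-52|=5, |31-26|=5, |27-29|=2
Sum = 27
MAE = 27/7 = 27/7

27/7


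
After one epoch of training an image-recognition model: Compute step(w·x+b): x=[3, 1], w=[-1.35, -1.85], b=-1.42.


z = (3)·(-1.35) + (1)·(-1.85) - 1.42
  = -7.32
step(z) = 0 (z<0)

0


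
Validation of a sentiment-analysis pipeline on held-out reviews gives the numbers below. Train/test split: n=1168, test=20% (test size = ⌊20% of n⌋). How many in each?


Test = ⌊1168·20/100⌋ = 233
Train = 1168 - 233 = 935

Train: 935, Test: 233


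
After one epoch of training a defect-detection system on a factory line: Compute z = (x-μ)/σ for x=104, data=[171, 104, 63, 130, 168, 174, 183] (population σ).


μ = 141.8571, σ = 41.4916
z = (104 - 141.8571)/41.4916 = -0.9124

-0.9124


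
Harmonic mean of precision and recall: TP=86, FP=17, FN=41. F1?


Precision = 86/103 = 0.835
Recall = 86/127 = 0.6772
F1 = 2·P·R/(P+R) = 2·TP/(2·TP+FP+FN) = 172/(172+17+41) = 172/230 = 0.7478

0.7478


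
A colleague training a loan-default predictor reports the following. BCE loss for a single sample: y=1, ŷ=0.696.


BCE = -[y·ln(p) + (1-y)·ln(1-p)]
= -1·ln(0.696) - 0
= -ln(0.696) = 0.3624

0.3624


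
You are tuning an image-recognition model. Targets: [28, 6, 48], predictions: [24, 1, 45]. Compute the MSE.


Squared errors: (28-24)²=16, (6-1)²=25, (48-45)²=9
Sum = 50
MSE = 50/3 = 50/3

50/3


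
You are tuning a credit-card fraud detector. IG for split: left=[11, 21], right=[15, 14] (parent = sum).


Parent = [26, 35], H_parent = 0.9842
H_left = 0.9284 (n=32), H_right = 0.9991 (n=29)
H_children = (32/61)·0.9284 + (29/61)·0.9991 = 0.962
IG = 0.9842 - 0.962 = 0.0222

0.0222


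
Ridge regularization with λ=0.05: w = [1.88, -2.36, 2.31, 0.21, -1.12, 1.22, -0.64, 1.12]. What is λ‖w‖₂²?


‖w‖₂² = (1.88)² + (-2.36)² + (2.31)² + (0.21)² + (-1.12)² + (1.22)² + (-0.64)² + (1.12)²
     = 3.5344 + 5.5696 + 5.3361 + 0.0441 + 1.2544 + 1.4884 + 0.4096 + 1.2544
     = 18.891
λ·‖w‖₂² = 0.05·18.891 = 0.94455

0.94455


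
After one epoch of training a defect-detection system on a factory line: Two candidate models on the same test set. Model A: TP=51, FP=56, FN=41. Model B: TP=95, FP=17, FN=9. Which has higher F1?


Model A: P=51/107=0.4766, R=51/92=0.5543, F1=2PR/(P+R)=2TP/(2TP+FP+FN)=102/199=0.5126
Model B: P=95/112=0.8482, R=95/104=0.9135, F1=2PR/(P+R)=2TP/(2TP+FP+FN)=190/216=0.8796
0.5126 < 0.8796 → Model B

Model B


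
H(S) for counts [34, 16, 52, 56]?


Probabilities: [34/158, 16/158, 52/158, 56/158] ≈ [0.2152, 0.1013, 0.3291, 0.3544]
H = -((34/158)·log₂(34/158) + (16/158)·log₂(16/158) + (52/158)·log₂(52/158) + (56/158)·log₂(56/158))
  = 1.8695 bits

1.8695 bits


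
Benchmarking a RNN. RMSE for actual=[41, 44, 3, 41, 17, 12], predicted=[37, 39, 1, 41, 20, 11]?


MSE = 55/6 = 9.1667
RMSE = √(55/6) = 3.0277

3.0277


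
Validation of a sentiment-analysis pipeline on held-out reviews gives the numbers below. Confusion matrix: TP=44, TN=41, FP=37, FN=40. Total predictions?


Total = TP + TN + FP + FN
= 44 + 41 + 37 + 40
= 162
(Predicted positive: 81, predicted negative: 81)

162


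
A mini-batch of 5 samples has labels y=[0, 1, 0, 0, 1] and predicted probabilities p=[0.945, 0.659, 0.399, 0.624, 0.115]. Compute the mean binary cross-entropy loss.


L[0] = -ln(1-0.945) = -ln(0.055) = 2.9004
L[1] = -ln(0.659) = 0.417
L[2] = -ln(1-0.399) = -ln(0.601) = 0.5092
L[3] = -ln(1-0.624) = -ln(0.376) = 0.9782
L[4] = -ln(0.115) = 2.1628
mean = (2.9004 + 0.417 + 0.5092 + 0.9782 + 2.1628)/5 = 1.3935

1.3935


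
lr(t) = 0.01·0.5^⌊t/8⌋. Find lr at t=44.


n_drops = ⌊44/8⌋ = 5
lr = 0.01·0.5^5 = 0.01·0.03125 = 0.0003125

0.0003125


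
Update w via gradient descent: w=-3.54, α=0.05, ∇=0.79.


w_new = w - α·∇
= -3.54 - 0.05·0.79
= -3.54 - 0.0395
= -3.5795

-3.5795


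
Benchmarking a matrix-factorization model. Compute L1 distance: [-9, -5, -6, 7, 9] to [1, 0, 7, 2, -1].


d = |-9-1| + |-5-0| + |-6-7| + |7-2| + |9+ 1|
  = 10 + 5 + 13 + 5 + 10
  = 43

43


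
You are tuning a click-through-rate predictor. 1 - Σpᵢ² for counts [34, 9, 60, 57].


Probabilities: [34/160, 9/160, 60/160, 57/160] ≈ [0.2125, 0.0563, 0.375, 0.3563]
Σpᵢ² = (1156 + 81 + 3600 + 3249)/160² = 8086/25600
Gini = 1 - Σpᵢ² = 1 - 8086/25600 = 0.6841

0.6841


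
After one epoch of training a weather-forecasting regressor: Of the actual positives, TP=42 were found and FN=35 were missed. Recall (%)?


Recall = TP/(TP+FN)
= 42/(42+35)
= 42/77 = 54.55%

54.55%


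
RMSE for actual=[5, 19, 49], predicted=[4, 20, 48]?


MSE = 3/3 = 1
RMSE = √(3/3) = 1.0

1.0


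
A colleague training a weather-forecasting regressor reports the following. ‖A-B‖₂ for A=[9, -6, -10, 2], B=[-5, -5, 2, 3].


d = √((9+ 5)² + (-6+ 5)² + (-10-2)² + (2-3)²)
  = √(196 + 1 + 144 + 1)
  = √342 = 18.4932

18.4932


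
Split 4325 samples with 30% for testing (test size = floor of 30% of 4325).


Test = ⌊4325·30/100⌋ = 1297
Train = 4325 - 1297 = 3028

Train: 3028, Test: 1297


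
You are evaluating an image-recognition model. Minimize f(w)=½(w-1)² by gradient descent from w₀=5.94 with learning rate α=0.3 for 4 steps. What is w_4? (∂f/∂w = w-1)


step 1: grad = 5.94-1 = 4.94; w = 5.94 - 0.3·(4.94) = 4.458
step 2: grad = 4.458-1 = 3.458; w = 4.458 - 0.3·(3.458) = 3.4206
step 3: grad = 3.4206-1 = 2.4206; w = 3.4206 - 0.3·(2.4206) = 2.69442
step 4: grad = 2.69442-1 = 1.69442; w = 2.69442 - 0.3·(1.69442) = 2.186094

2.186094


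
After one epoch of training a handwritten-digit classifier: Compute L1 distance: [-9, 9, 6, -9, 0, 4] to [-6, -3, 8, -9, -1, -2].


d = |-9+ 6| + |9+ 3| + |6-8| + |-9+ 9| + |0+ 1| + |4+ 2|
  = 3 + 12 + 2 + 0 + 1 + 6
  = 24

24


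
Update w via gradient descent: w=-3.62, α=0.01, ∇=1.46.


w_new = w - α·∇
= -3.62 - 0.01·1.46
= -3.62 - 0.0146
= -3.6346

-3.6346


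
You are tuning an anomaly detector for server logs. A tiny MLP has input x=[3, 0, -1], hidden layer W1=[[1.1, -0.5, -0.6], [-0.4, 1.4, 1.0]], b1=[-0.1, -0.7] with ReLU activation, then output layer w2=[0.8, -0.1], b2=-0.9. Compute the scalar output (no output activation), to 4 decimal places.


z1[0] = (1.1)·(3) + (-0.5)·(0) + (-0.6)·(-1) - 0.1 = 3.8
z1[1] = (-0.4)·(3) + (1.4)·(0) + (1.0)·(-1) - 0.7 = -2.9
h = ReLU(z1) = [3.8, 0.0]
output = (0.8)·(3.8) + (-0.1)·(0.0) - 0.9 = 2.14

2.14


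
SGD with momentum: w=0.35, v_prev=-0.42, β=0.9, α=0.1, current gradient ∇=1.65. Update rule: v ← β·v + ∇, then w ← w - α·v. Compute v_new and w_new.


v_new = 0.9·-0.42 + 1.65 = -0.378 + 1.65 = 1.272
w_new = 0.35 - 0.1·1.272 = 0.35 - 0.1272 = 0.2228

v_new=1.272, w_new=0.2228


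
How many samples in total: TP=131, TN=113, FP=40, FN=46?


Total = TP + TN + FP + FN
= 131 + 113 + 40 + 46
= 330
(Predicted positive: 171, predicted negative: 159)

330


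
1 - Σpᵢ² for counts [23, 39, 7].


Probabilities: [23/69, 39/69, 7/69] ≈ [0.3333, 0.5652, 0.1014]
Σpᵢ² = (529 + 1521 + 49)/69² = 2099/4761
Gini = 1 - Σpᵢ² = 1 - 2099/4761 = 0.5591

0.5591


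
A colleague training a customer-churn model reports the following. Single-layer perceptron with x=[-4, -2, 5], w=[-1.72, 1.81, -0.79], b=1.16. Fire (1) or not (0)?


z = (-4)·(-1.72) + (-2)·(1.81) + (5)·(-0.79) + 1.16
  = 0.47
step(z) = 1 (z≥0)

1


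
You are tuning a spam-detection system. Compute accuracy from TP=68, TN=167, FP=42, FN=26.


Accuracy = (TP+TN)/(TP+TN+FP+FN)
= (68+167)/(303)
= 235/303 = 77.56%

77.56%


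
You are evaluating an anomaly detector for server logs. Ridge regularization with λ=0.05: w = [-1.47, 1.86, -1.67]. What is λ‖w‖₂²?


‖w‖₂² = (-1.47)² + (1.86)² + (-1.67)²
     = 2.1609 + 3.4596 + 2.7889
     = 8.4094
λ·‖w‖₂² = 0.05·8.4094 = 0.42047

0.42047


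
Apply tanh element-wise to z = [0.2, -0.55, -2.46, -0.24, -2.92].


tanh(0.2) = 0.1974
tanh(-0.55) = -0.5005
tanh(-2.46) = -0.9855
tanh(-0.24) = -0.2355
tanh(-2.92) = -0.9942
result = [0.1974, -0.5005, -0.9855, -0.2355, -0.9942]

[0.1974, -0.5005, -0.9855, -0.2355, -0.9942]


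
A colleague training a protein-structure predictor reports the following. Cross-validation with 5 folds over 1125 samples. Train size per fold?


Fold size = 1125/5 = 225
Training per fold = 1125 - 225 = 900

900


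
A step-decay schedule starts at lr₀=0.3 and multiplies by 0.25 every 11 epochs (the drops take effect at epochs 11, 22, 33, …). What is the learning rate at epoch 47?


n_drops = ⌊47/11⌋ = 4
lr = 0.3·0.25^4 = 0.3·0.00390625 = 0.001171875

0.001171875


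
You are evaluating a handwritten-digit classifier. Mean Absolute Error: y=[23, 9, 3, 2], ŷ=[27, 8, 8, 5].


Absolute errors: |23-27|=4, |9-8|=1, |3-8|=5, |2-5|=3
Sum = 13
MAE = 13/4 = 13/4

13/4


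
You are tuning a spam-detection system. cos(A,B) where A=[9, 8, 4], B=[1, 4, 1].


A·B = 9·1 + 8·4 + 4·1 = 45
‖A‖ = √161 = 12.6886, ‖B‖ = √18 = 4.2426
cos = 45/(√161·√18) = 45/√2898 = 0.8359

0.8359


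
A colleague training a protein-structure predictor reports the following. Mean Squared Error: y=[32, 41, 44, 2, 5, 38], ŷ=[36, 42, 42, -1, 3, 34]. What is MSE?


Squared errors: (32-36)²=16, (41-42)²=1, (44-42)²=4, (2+ 1)²=9, (5-3)²=4, (38-34)²=16
Sum = 50
MSE = 50/6 = 25/3

25/3


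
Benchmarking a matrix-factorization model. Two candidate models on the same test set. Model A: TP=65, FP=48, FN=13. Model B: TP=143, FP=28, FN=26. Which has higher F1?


Model A: P=65/113=0.5752, R=65/78=0.8333, F1=2PR/(P+R)=2TP/(2TP+FP+FN)=130/191=0.6806
Model B: P=143/171=0.8363, R=143/169=0.8462, F1=2PR/(P+R)=2TP/(2TP+FP+FN)=286/340=0.8412
0.6806 < 0.8412 → Model B

Model B


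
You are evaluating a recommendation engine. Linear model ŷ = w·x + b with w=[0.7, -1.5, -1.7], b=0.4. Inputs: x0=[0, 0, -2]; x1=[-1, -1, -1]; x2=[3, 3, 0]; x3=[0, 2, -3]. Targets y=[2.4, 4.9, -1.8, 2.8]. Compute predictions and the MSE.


ŷ0 = (0.7)·(0) + (-1.5)·(0) + (-1.7)·(-2) + 0.4 = 3.8
ŷ1 = (0.7)·(-1) + (-1.5)·(-1) + (-1.7)·(-1) + 0.4 = 2.9
ŷ2 = (0.7)·(3) + (-1.5)·(3) + (-1.7)·(0) + 0.4 = -2.0
ŷ3 = (0.7)·(0) + (-1.5)·(2) + (-1.7)·(-3) + 0.4 = 2.5
errors² = [1.96, 4.0, 0.04, 0.09]
MSE = 6.0900/4 = 1.5225

1.5225


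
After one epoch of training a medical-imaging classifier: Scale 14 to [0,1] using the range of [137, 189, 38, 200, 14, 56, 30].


min=14, max=200
(14-14)/(200-14) = 0/186 = 0.0

0.0


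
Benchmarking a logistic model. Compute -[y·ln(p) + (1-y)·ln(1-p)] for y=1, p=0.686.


BCE = -[y·ln(p) + (1-y)·ln(1-p)]
= -1·ln(0.686) - 0
= -ln(0.686) = 0.3769

0.3769


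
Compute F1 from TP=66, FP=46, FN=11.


Precision = 66/112 = 0.5893
Recall = 66/77 = 0.8571
F1 = 2·P·R/(P+R) = 2·TP/(2·TP+FP+FN) = 132/(132+46+11) = 132/189 = 0.6984

0.6984


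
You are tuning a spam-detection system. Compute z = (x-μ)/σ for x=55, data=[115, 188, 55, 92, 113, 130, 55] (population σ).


μ = 106.8571, σ = 42.8
z = (55 - 106.8571)/42.8 = -1.2116

-1.2116


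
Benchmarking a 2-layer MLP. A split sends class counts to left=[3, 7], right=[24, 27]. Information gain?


Parent = [27, 34], H_parent = 0.9905
H_left = 0.8813 (n=10), H_right = 0.9975 (n=51)
H_children = (10/61)·0.8813 + (51/61)·0.9975 = 0.9785
IG = 0.9905 - 0.9785 = 0.012

0.012


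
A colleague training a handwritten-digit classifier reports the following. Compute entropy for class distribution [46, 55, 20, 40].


Probabilities: [46/161, 55/161, 20/161, 40/161] ≈ [0.2857, 0.3416, 0.1242, 0.2484]
H = -((46/161)·log₂(46/161) + (55/161)·log₂(55/161) + (20/161)·log₂(20/161) + (40/161)·log₂(40/161))
  = 1.9187 bits

1.9187 bits


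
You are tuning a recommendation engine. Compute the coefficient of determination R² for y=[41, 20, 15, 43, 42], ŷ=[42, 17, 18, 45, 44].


ȳ = 32.2
SS_res = Σ(y-ŷ)² = 27
SS_tot = Σ(y-ȳ)² = 734.8
R² = 1 - SS_res/SS_tot = 1 - 0.0367 = 0.9633

0.9633


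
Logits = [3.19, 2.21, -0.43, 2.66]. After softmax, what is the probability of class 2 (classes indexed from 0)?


Exponentials: e^3.19=24.2884, e^2.21=9.1157, e^-0.43=0.6505, e^2.66=14.2963
Sum = 48.3509
Softmax = [0.5023, 0.1885, 0.0135, 0.2957]
p[2] = 0.6505/48.3509 = 0.0135

0.0135


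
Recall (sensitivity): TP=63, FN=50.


Recall = TP/(TP+FN)
= 63/(63+50)
= 63/113 = 55.75%

55.75%


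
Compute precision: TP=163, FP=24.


Precision = TP/(TP+FP)
= 163/(163+24)
= 163/187 = 87.17%

87.17%


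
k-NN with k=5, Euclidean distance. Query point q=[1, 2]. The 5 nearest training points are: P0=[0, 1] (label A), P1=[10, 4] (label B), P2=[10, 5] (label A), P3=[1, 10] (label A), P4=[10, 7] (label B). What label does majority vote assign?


d(q,P0) = 1.4142  (label A)
d(q,P1) = 9.2195  (label B)
d(q,P2) = 9.4868  (label A)
d(q,P3) = 8.0  (label A)
d(q,P4) = 10.2956  (label B)
Votes: A=3, B=2
Majority → A

A


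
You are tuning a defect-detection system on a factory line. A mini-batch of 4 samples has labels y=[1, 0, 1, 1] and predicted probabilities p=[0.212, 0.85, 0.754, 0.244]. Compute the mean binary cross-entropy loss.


L[0] = -ln(0.212) = 1.5512
L[1] = -ln(1-0.85) = -ln(0.15) = 1.8971
L[2] = -ln(0.754) = 0.2824
L[3] = -ln(0.244) = 1.4106
mean = (1.5512 + 1.8971 + 0.2824 + 1.4106)/4 = 1.2853

1.2853
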